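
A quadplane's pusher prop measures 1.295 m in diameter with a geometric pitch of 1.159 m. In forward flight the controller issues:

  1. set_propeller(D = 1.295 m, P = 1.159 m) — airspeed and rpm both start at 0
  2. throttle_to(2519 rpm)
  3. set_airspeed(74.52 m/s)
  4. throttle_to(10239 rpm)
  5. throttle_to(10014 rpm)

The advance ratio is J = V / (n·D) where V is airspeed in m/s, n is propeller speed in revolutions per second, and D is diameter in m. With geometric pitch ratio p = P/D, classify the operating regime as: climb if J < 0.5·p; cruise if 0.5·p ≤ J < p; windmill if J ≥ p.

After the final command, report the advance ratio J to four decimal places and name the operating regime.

J = 0.3448, regime = climb

set_propeller: D = 1.295 m, P = 1.159 m (p = P/D = 0.894981); state ← (V=0, rpm=0)
throttle_to(2519): rpm ← 2519
set_airspeed(74.52): V ← 74.52 m/s
throttle_to(10239): rpm ← 10239
throttle_to(10014): rpm ← 10014
final state: V = 74.52 m/s, rpm = 10014 → n = rpm/60 = 166.900000 rev/s
J = V / (n·D) = 74.52 / (166.900000 × 1.295) = 0.344784
regime bands: climb J<0.4475 | cruise [0.4475, 0.8950) | windmill J≥0.8950
J = 0.3448 → climb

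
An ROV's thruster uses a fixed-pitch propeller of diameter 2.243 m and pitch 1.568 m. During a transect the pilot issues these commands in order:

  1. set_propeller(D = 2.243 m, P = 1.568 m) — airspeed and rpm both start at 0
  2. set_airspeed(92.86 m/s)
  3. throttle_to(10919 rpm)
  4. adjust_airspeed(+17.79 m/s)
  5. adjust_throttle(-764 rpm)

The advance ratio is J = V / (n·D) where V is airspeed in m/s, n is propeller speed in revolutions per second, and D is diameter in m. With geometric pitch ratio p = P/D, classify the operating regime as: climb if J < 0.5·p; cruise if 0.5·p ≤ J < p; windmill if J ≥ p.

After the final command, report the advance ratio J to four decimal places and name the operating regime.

set_propeller: D = 2.243 m, P = 1.568 m (p = P/D = 0.699064); state ← (V=0, rpm=0)
set_airspeed(92.86): V ← 92.86 m/s
throttle_to(10919): rpm ← 10919
adjust_airspeed(+17.79): V ← 92.86 +17.79 = 110.65 m/s
adjust_throttle(-764): rpm ← 10919 -764 = 10155
final state: V = 110.65 m/s, rpm = 10155 → n = rpm/60 = 169.250000 rev/s
J = V / (n·D) = 110.65 / (169.250000 × 2.243) = 0.291470
regime bands: climb J<0.3495 | cruise [0.3495, 0.6991) | windmill J≥0.6991
J = 0.2915 → climb

J = 0.2915, regime = climb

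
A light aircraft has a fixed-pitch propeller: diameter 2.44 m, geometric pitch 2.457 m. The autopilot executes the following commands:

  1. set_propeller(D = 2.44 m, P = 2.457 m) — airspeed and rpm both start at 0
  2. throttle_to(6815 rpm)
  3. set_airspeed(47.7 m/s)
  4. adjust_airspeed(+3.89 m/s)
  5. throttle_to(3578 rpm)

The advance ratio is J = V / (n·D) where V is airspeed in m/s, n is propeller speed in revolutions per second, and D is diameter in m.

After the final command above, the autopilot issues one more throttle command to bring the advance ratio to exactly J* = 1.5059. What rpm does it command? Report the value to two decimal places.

set_propeller: D = 2.44 m, P = 2.457 m (p = P/D = 1.006967); state ← (V=0, rpm=0)
throttle_to(6815): rpm ← 6815
set_airspeed(47.7): V ← 47.7 m/s
adjust_airspeed(+3.89): V ← 47.7 +3.89 = 51.59 m/s
throttle_to(3578): rpm ← 3578
final state: V = 51.59 m/s, rpm = 3578 → n = rpm/60 = 59.633333 rev/s
target J* = 1.5059; solve J* = V/(n·D) for n: n = V/(J*·D) = 51.59/(1.5059 × 2.44) = 14.040403 rev/s
rpm = 60·n = 842.424170

rpm = 842.42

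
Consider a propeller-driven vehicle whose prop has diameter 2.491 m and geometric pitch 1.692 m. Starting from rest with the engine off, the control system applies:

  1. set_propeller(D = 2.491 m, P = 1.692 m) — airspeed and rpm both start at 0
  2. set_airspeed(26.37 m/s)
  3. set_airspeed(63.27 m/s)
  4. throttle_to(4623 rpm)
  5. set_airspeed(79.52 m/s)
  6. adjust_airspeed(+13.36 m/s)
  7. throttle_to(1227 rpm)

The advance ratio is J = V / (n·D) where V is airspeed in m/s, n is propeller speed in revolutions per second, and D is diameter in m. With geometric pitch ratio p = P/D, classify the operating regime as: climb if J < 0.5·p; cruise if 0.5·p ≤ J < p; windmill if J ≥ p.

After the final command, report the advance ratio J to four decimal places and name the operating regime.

J = 1.8233, regime = windmill

set_propeller: D = 2.491 m, P = 1.692 m (p = P/D = 0.679245); state ← (V=0, rpm=0)
set_airspeed(26.37): V ← 26.37 m/s
set_airspeed(63.27): V ← 63.27 m/s
throttle_to(4623): rpm ← 4623
set_airspeed(79.52): V ← 79.52 m/s
adjust_airspeed(+13.36): V ← 79.52 +13.36 = 92.88 m/s
throttle_to(1227): rpm ← 1227
final state: V = 92.88 m/s, rpm = 1227 → n = rpm/60 = 20.450000 rev/s
J = V / (n·D) = 92.88 / (20.450000 × 2.491) = 1.823288
regime bands: climb J<0.3396 | cruise [0.3396, 0.6792) | windmill J≥0.6792
J = 1.8233 → windmill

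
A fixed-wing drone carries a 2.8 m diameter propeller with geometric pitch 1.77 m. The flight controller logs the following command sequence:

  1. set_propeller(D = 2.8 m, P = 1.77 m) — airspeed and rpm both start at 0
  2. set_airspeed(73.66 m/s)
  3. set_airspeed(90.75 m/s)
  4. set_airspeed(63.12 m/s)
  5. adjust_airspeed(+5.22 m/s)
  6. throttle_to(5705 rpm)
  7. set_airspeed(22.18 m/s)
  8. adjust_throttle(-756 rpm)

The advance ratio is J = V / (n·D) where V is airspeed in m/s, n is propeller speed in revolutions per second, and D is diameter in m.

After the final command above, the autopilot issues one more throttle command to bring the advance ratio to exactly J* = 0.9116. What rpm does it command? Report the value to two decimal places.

rpm = 521.38

set_propeller: D = 2.8 m, P = 1.77 m (p = P/D = 0.632143); state ← (V=0, rpm=0)
set_airspeed(73.66): V ← 73.66 m/s
set_airspeed(90.75): V ← 90.75 m/s
set_airspeed(63.12): V ← 63.12 m/s
adjust_airspeed(+5.22): V ← 63.12 +5.22 = 68.34 m/s
throttle_to(5705): rpm ← 5705
set_airspeed(22.18): V ← 22.18 m/s
adjust_throttle(-756): rpm ← 5705 -756 = 4949
final state: V = 22.18 m/s, rpm = 4949 → n = rpm/60 = 82.483333 rev/s
target J* = 0.9116; solve J* = V/(n·D) for n: n = V/(J*·D) = 22.18/(0.9116 × 2.8) = 8.689588 rev/s
rpm = 60·n = 521.375290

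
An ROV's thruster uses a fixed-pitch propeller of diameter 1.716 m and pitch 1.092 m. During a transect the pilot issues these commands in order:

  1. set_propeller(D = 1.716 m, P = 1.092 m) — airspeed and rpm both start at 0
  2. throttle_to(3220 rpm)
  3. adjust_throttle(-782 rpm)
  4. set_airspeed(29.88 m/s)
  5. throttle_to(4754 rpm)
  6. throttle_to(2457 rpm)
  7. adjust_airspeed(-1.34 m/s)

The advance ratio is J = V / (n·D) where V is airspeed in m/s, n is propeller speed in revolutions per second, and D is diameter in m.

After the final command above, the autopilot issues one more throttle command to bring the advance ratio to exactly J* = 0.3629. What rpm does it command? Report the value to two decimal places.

rpm = 2749.80

set_propeller: D = 1.716 m, P = 1.092 m (p = P/D = 0.636364); state ← (V=0, rpm=0)
throttle_to(3220): rpm ← 3220
adjust_throttle(-782): rpm ← 3220 -782 = 2438
set_airspeed(29.88): V ← 29.88 m/s
throttle_to(4754): rpm ← 4754
throttle_to(2457): rpm ← 2457
adjust_airspeed(-1.34): V ← 29.88 -1.34 = 28.54 m/s
final state: V = 28.54 m/s, rpm = 2457 → n = rpm/60 = 40.950000 rev/s
target J* = 0.3629; solve J* = V/(n·D) for n: n = V/(J*·D) = 28.54/(0.3629 × 1.716) = 45.829985 rev/s
rpm = 60·n = 2749.799112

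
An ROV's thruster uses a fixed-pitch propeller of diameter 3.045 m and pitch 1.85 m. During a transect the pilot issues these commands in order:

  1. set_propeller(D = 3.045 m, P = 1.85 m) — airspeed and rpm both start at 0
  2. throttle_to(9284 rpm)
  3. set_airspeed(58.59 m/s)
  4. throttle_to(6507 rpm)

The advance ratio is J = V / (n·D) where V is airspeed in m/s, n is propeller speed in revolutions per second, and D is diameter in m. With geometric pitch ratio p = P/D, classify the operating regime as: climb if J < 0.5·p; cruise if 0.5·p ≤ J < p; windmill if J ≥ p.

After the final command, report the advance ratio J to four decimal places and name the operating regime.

set_propeller: D = 3.045 m, P = 1.85 m (p = P/D = 0.607553); state ← (V=0, rpm=0)
throttle_to(9284): rpm ← 9284
set_airspeed(58.59): V ← 58.59 m/s
throttle_to(6507): rpm ← 6507
final state: V = 58.59 m/s, rpm = 6507 → n = rpm/60 = 108.450000 rev/s
J = V / (n·D) = 58.59 / (108.450000 × 3.045) = 0.177422
regime bands: climb J<0.3038 | cruise [0.3038, 0.6076) | windmill J≥0.6076
J = 0.1774 → climb

J = 0.1774, regime = climb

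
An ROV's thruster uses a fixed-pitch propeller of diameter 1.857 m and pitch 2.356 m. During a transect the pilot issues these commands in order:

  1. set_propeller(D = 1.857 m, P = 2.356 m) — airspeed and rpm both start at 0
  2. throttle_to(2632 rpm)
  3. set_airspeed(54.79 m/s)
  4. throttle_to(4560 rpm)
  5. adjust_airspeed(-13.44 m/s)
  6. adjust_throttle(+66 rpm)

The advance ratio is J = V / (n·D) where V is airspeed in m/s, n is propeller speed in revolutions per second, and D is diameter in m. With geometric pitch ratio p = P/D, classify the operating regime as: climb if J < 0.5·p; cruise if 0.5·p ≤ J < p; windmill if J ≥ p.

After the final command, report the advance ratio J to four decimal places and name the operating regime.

set_propeller: D = 1.857 m, P = 2.356 m (p = P/D = 1.268713); state ← (V=0, rpm=0)
throttle_to(2632): rpm ← 2632
set_airspeed(54.79): V ← 54.79 m/s
throttle_to(4560): rpm ← 4560
adjust_airspeed(-13.44): V ← 54.79 -13.44 = 41.35 m/s
adjust_throttle(+66): rpm ← 4560 +66 = 4626
final state: V = 41.35 m/s, rpm = 4626 → n = rpm/60 = 77.100000 rev/s
J = V / (n·D) = 41.35 / (77.100000 × 1.857) = 0.288808
regime bands: climb J<0.6344 | cruise [0.6344, 1.2687) | windmill J≥1.2687
J = 0.2888 → climb

J = 0.2888, regime = climb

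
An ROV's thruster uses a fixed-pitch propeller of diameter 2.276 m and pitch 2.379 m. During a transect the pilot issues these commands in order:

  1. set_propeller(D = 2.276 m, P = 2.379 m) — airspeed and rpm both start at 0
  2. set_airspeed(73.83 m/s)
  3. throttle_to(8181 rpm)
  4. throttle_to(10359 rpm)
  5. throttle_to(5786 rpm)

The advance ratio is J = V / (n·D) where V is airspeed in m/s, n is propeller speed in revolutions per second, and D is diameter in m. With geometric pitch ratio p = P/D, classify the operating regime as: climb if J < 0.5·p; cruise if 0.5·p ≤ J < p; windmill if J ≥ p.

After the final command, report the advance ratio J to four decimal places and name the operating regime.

J = 0.3364, regime = climb

set_propeller: D = 2.276 m, P = 2.379 m (p = P/D = 1.045255); state ← (V=0, rpm=0)
set_airspeed(73.83): V ← 73.83 m/s
throttle_to(8181): rpm ← 8181
throttle_to(10359): rpm ← 10359
throttle_to(5786): rpm ← 5786
final state: V = 73.83 m/s, rpm = 5786 → n = rpm/60 = 96.433333 rev/s
J = V / (n·D) = 73.83 / (96.433333 × 2.276) = 0.336383
regime bands: climb J<0.5226 | cruise [0.5226, 1.0453) | windmill J≥1.0453
J = 0.3364 → climb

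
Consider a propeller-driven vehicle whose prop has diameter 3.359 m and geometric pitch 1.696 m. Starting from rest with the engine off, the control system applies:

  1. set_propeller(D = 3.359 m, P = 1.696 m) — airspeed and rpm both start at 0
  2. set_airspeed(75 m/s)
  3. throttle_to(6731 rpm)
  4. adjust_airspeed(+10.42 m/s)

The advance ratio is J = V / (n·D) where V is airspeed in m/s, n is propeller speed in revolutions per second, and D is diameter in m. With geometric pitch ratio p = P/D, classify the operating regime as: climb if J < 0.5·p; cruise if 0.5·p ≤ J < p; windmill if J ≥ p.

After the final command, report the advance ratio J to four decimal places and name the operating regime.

J = 0.2267, regime = climb

set_propeller: D = 3.359 m, P = 1.696 m (p = P/D = 0.504912); state ← (V=0, rpm=0)
set_airspeed(75): V ← 75 m/s
throttle_to(6731): rpm ← 6731
adjust_airspeed(+10.42): V ← 75 +10.42 = 85.42 m/s
final state: V = 85.42 m/s, rpm = 6731 → n = rpm/60 = 112.183333 rev/s
J = V / (n·D) = 85.42 / (112.183333 × 3.359) = 0.226684
regime bands: climb J<0.2525 | cruise [0.2525, 0.5049) | windmill J≥0.5049
J = 0.2267 → climb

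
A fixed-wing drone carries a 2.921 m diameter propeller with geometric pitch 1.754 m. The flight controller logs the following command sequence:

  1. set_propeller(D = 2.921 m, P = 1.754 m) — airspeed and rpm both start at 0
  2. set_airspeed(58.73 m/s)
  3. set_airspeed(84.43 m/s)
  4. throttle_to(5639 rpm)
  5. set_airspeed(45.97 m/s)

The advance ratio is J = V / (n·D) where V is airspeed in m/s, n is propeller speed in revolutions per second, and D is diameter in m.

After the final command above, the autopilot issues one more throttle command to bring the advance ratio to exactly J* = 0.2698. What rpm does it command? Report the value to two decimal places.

set_propeller: D = 2.921 m, P = 1.754 m (p = P/D = 0.600479); state ← (V=0, rpm=0)
set_airspeed(58.73): V ← 58.73 m/s
set_airspeed(84.43): V ← 84.43 m/s
throttle_to(5639): rpm ← 5639
set_airspeed(45.97): V ← 45.97 m/s
final state: V = 45.97 m/s, rpm = 5639 → n = rpm/60 = 93.983333 rev/s
target J* = 0.2698; solve J* = V/(n·D) for n: n = V/(J*·D) = 45.97/(0.2698 × 2.921) = 58.331212 rev/s
rpm = 60·n = 3499.872730

rpm = 3499.87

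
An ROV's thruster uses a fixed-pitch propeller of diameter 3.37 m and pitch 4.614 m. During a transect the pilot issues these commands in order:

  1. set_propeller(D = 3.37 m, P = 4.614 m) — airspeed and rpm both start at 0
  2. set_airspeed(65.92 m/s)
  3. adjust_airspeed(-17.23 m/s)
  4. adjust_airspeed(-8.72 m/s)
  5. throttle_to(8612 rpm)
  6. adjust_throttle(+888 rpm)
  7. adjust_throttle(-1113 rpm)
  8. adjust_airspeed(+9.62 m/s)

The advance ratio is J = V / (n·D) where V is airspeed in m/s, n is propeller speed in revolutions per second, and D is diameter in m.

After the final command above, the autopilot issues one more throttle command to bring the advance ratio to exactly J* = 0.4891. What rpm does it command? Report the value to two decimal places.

rpm = 1805.17

set_propeller: D = 3.37 m, P = 4.614 m (p = P/D = 1.369139); state ← (V=0, rpm=0)
set_airspeed(65.92): V ← 65.92 m/s
adjust_airspeed(-17.23): V ← 65.92 -17.23 = 48.69 m/s
adjust_airspeed(-8.72): V ← 48.69 -8.72 = 39.97 m/s
throttle_to(8612): rpm ← 8612
adjust_throttle(+888): rpm ← 8612 +888 = 9500
adjust_throttle(-1113): rpm ← 9500 -1113 = 8387
adjust_airspeed(+9.62): V ← 39.97 +9.62 = 49.59 m/s
final state: V = 49.59 m/s, rpm = 8387 → n = rpm/60 = 139.783333 rev/s
target J* = 0.4891; solve J* = V/(n·D) for n: n = V/(J*·D) = 49.59/(0.4891 × 3.37) = 30.086145 rev/s
rpm = 60·n = 1805.168701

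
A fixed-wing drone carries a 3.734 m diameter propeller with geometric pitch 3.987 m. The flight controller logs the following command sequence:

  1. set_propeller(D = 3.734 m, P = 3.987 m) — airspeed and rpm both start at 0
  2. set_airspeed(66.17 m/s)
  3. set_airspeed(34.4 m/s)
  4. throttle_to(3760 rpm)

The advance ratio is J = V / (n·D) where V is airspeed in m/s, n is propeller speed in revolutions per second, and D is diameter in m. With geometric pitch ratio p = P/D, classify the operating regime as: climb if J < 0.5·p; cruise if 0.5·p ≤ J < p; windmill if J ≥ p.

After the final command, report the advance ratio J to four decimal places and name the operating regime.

set_propeller: D = 3.734 m, P = 3.987 m (p = P/D = 1.067756); state ← (V=0, rpm=0)
set_airspeed(66.17): V ← 66.17 m/s
set_airspeed(34.4): V ← 34.4 m/s
throttle_to(3760): rpm ← 3760
final state: V = 34.4 m/s, rpm = 3760 → n = rpm/60 = 62.666667 rev/s
J = V / (n·D) = 34.4 / (62.666667 × 3.734) = 0.147010
regime bands: climb J<0.5339 | cruise [0.5339, 1.0678) | windmill J≥1.0678
J = 0.1470 → climb

J = 0.1470, regime = climb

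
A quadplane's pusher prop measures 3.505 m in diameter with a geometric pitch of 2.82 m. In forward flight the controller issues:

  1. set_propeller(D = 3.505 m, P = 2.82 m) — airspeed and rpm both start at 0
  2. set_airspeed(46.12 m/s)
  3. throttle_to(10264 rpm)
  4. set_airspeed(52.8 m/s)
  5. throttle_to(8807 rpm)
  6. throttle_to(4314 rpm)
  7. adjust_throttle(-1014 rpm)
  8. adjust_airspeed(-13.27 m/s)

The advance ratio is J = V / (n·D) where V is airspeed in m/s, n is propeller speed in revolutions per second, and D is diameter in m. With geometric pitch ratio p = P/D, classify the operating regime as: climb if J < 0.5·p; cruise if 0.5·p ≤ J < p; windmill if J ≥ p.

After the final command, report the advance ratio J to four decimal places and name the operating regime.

set_propeller: D = 3.505 m, P = 2.82 m (p = P/D = 0.804565); state ← (V=0, rpm=0)
set_airspeed(46.12): V ← 46.12 m/s
throttle_to(10264): rpm ← 10264
set_airspeed(52.8): V ← 52.8 m/s
throttle_to(8807): rpm ← 8807
throttle_to(4314): rpm ← 4314
adjust_throttle(-1014): rpm ← 4314 -1014 = 3300
adjust_airspeed(-13.27): V ← 52.8 -13.27 = 39.53 m/s
final state: V = 39.53 m/s, rpm = 3300 → n = rpm/60 = 55.000000 rev/s
J = V / (n·D) = 39.53 / (55.000000 × 3.505) = 0.205058
regime bands: climb J<0.4023 | cruise [0.4023, 0.8046) | windmill J≥0.8046
J = 0.2051 → climb

J = 0.2051, regime = climb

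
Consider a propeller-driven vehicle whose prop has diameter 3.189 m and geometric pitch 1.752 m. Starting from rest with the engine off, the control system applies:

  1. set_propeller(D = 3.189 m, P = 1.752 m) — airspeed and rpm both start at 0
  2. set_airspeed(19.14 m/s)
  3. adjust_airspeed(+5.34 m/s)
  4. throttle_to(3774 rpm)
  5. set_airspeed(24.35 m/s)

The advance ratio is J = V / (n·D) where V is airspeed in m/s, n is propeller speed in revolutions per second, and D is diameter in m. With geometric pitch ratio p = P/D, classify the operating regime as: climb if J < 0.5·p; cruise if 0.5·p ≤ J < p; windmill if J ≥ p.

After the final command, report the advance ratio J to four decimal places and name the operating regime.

J = 0.1214, regime = climb

set_propeller: D = 3.189 m, P = 1.752 m (p = P/D = 0.549389); state ← (V=0, rpm=0)
set_airspeed(19.14): V ← 19.14 m/s
adjust_airspeed(+5.34): V ← 19.14 +5.34 = 24.48 m/s
throttle_to(3774): rpm ← 3774
set_airspeed(24.35): V ← 24.35 m/s
final state: V = 24.35 m/s, rpm = 3774 → n = rpm/60 = 62.900000 rev/s
J = V / (n·D) = 24.35 / (62.900000 × 3.189) = 0.121393
regime bands: climb J<0.2747 | cruise [0.2747, 0.5494) | windmill J≥0.5494
J = 0.1214 → climb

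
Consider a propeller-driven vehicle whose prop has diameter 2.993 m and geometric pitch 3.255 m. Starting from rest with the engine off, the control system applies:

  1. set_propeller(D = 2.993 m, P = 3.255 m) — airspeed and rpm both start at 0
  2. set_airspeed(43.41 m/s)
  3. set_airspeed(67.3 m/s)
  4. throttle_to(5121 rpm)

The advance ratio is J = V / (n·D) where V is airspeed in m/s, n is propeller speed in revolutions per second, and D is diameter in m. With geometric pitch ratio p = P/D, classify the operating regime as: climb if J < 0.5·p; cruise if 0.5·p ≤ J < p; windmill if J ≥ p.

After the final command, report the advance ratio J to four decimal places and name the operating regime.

J = 0.2635, regime = climb

set_propeller: D = 2.993 m, P = 3.255 m (p = P/D = 1.087538); state ← (V=0, rpm=0)
set_airspeed(43.41): V ← 43.41 m/s
set_airspeed(67.3): V ← 67.3 m/s
throttle_to(5121): rpm ← 5121
final state: V = 67.3 m/s, rpm = 5121 → n = rpm/60 = 85.350000 rev/s
J = V / (n·D) = 67.3 / (85.350000 × 2.993) = 0.263454
regime bands: climb J<0.5438 | cruise [0.5438, 1.0875) | windmill J≥1.0875
J = 0.2635 → climb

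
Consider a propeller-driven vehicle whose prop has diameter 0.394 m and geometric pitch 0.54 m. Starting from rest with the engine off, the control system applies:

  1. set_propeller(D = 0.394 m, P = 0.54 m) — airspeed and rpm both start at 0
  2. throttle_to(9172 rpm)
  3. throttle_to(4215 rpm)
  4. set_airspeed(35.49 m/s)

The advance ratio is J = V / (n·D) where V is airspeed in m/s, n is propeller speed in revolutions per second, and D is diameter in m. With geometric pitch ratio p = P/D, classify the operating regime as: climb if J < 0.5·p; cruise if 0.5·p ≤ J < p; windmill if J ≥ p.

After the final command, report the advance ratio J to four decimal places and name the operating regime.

J = 1.2822, regime = cruise

set_propeller: D = 0.394 m, P = 0.54 m (p = P/D = 1.370558); state ← (V=0, rpm=0)
throttle_to(9172): rpm ← 9172
throttle_to(4215): rpm ← 4215
set_airspeed(35.49): V ← 35.49 m/s
final state: V = 35.49 m/s, rpm = 4215 → n = rpm/60 = 70.250000 rev/s
J = V / (n·D) = 35.49 / (70.250000 × 0.394) = 1.282223
regime bands: climb J<0.6853 | cruise [0.6853, 1.3706) | windmill J≥1.3706
J = 1.2822 → cruise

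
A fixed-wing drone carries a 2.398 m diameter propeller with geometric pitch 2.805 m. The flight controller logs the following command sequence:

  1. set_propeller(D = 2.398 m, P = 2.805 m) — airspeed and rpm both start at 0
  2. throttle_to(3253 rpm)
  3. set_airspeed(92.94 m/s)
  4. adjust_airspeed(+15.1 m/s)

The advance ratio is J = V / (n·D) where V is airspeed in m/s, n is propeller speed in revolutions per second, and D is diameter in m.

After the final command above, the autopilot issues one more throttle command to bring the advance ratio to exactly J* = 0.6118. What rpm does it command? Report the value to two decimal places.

set_propeller: D = 2.398 m, P = 2.805 m (p = P/D = 1.169725); state ← (V=0, rpm=0)
throttle_to(3253): rpm ← 3253
set_airspeed(92.94): V ← 92.94 m/s
adjust_airspeed(+15.1): V ← 92.94 +15.1 = 108.04 m/s
final state: V = 108.04 m/s, rpm = 3253 → n = rpm/60 = 54.216667 rev/s
target J* = 0.6118; solve J* = V/(n·D) for n: n = V/(J*·D) = 108.04/(0.6118 × 2.398) = 73.642059 rev/s
rpm = 60·n = 4418.523554

rpm = 4418.52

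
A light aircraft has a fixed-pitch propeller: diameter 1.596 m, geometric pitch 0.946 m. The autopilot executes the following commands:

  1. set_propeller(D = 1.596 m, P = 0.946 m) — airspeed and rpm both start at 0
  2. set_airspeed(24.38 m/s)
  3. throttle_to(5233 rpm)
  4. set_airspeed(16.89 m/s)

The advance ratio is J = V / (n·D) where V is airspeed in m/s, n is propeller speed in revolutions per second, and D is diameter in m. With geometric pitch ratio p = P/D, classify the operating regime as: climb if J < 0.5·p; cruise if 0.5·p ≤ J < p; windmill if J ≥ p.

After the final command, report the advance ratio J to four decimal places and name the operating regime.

J = 0.1213, regime = climb

set_propeller: D = 1.596 m, P = 0.946 m (p = P/D = 0.592732); state ← (V=0, rpm=0)
set_airspeed(24.38): V ← 24.38 m/s
throttle_to(5233): rpm ← 5233
set_airspeed(16.89): V ← 16.89 m/s
final state: V = 16.89 m/s, rpm = 5233 → n = rpm/60 = 87.216667 rev/s
J = V / (n·D) = 16.89 / (87.216667 × 1.596) = 0.121338
regime bands: climb J<0.2964 | cruise [0.2964, 0.5927) | windmill J≥0.5927
J = 0.1213 → climb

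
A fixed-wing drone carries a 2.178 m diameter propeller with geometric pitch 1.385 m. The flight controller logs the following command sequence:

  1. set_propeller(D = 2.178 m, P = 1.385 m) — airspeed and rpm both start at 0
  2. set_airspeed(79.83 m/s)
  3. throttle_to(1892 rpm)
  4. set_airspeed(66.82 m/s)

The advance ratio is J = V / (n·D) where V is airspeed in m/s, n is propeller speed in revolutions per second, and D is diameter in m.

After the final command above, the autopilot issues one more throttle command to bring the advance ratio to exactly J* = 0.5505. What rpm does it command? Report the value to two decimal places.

set_propeller: D = 2.178 m, P = 1.385 m (p = P/D = 0.635904); state ← (V=0, rpm=0)
set_airspeed(79.83): V ← 79.83 m/s
throttle_to(1892): rpm ← 1892
set_airspeed(66.82): V ← 66.82 m/s
final state: V = 66.82 m/s, rpm = 1892 → n = rpm/60 = 31.533333 rev/s
target J* = 0.5505; solve J* = V/(n·D) for n: n = V/(J*·D) = 66.82/(0.5505 × 2.178) = 55.730286 rev/s
rpm = 60·n = 3343.817166

rpm = 3343.82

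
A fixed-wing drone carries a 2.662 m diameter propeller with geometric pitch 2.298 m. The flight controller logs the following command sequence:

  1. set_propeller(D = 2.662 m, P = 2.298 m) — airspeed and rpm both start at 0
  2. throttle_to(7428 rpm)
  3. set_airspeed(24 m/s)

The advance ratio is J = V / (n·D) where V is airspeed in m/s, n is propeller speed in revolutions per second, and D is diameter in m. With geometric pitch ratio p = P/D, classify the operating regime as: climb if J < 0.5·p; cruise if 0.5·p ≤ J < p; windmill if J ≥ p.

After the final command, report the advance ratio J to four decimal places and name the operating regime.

J = 0.0728, regime = climb

set_propeller: D = 2.662 m, P = 2.298 m (p = P/D = 0.863261); state ← (V=0, rpm=0)
throttle_to(7428): rpm ← 7428
set_airspeed(24): V ← 24 m/s
final state: V = 24 m/s, rpm = 7428 → n = rpm/60 = 123.800000 rev/s
J = V / (n·D) = 24 / (123.800000 × 2.662) = 0.072825
regime bands: climb J<0.4316 | cruise [0.4316, 0.8633) | windmill J≥0.8633
J = 0.0728 → climb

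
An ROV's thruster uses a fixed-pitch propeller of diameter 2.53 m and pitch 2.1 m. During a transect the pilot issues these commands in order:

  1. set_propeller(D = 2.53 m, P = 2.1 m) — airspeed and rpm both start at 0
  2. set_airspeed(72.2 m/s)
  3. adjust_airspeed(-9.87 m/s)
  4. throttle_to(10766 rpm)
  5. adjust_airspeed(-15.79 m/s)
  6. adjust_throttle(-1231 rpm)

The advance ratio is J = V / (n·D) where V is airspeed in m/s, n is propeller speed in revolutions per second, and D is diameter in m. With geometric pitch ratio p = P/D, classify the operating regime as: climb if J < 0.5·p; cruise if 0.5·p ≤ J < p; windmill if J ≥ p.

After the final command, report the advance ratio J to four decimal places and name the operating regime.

J = 0.1158, regime = climb

set_propeller: D = 2.53 m, P = 2.1 m (p = P/D = 0.830040); state ← (V=0, rpm=0)
set_airspeed(72.2): V ← 72.2 m/s
adjust_airspeed(-9.87): V ← 72.2 -9.87 = 62.33 m/s
throttle_to(10766): rpm ← 10766
adjust_airspeed(-15.79): V ← 62.33 -15.79 = 46.54 m/s
adjust_throttle(-1231): rpm ← 10766 -1231 = 9535
final state: V = 46.54 m/s, rpm = 9535 → n = rpm/60 = 158.916667 rev/s
J = V / (n·D) = 46.54 / (158.916667 × 2.53) = 0.115754
regime bands: climb J<0.4150 | cruise [0.4150, 0.8300) | windmill J≥0.8300
J = 0.1158 → climb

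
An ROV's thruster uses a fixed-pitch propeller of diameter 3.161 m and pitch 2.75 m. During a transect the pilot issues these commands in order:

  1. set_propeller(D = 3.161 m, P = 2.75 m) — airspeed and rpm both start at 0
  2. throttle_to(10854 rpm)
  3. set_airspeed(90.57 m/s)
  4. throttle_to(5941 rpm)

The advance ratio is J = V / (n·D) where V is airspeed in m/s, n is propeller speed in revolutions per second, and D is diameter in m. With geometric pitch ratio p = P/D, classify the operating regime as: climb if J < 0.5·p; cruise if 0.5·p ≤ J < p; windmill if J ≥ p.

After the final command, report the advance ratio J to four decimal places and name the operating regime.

J = 0.2894, regime = climb

set_propeller: D = 3.161 m, P = 2.75 m (p = P/D = 0.869978); state ← (V=0, rpm=0)
throttle_to(10854): rpm ← 10854
set_airspeed(90.57): V ← 90.57 m/s
throttle_to(5941): rpm ← 5941
final state: V = 90.57 m/s, rpm = 5941 → n = rpm/60 = 99.016667 rev/s
J = V / (n·D) = 90.57 / (99.016667 × 3.161) = 0.289369
regime bands: climb J<0.4350 | cruise [0.4350, 0.8700) | windmill J≥0.8700
J = 0.2894 → climb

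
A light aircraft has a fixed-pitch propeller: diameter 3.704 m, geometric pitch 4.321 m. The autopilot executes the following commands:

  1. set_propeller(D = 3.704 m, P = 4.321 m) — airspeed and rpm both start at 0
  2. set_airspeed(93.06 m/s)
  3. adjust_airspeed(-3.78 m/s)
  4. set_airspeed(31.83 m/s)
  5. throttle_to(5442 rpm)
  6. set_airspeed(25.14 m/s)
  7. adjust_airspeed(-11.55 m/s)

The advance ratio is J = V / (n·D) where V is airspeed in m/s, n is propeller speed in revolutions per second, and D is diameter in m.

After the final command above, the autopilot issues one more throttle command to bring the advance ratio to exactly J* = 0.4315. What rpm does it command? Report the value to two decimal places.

set_propeller: D = 3.704 m, P = 4.321 m (p = P/D = 1.166577); state ← (V=0, rpm=0)
set_airspeed(93.06): V ← 93.06 m/s
adjust_airspeed(-3.78): V ← 93.06 -3.78 = 89.28 m/s
set_airspeed(31.83): V ← 31.83 m/s
throttle_to(5442): rpm ← 5442
set_airspeed(25.14): V ← 25.14 m/s
adjust_airspeed(-11.55): V ← 25.14 -11.55 = 13.59 m/s
final state: V = 13.59 m/s, rpm = 5442 → n = rpm/60 = 90.700000 rev/s
target J* = 0.4315; solve J* = V/(n·D) for n: n = V/(J*·D) = 13.59/(0.4315 × 3.704) = 8.502912 rev/s
rpm = 60·n = 510.174713

rpm = 510.17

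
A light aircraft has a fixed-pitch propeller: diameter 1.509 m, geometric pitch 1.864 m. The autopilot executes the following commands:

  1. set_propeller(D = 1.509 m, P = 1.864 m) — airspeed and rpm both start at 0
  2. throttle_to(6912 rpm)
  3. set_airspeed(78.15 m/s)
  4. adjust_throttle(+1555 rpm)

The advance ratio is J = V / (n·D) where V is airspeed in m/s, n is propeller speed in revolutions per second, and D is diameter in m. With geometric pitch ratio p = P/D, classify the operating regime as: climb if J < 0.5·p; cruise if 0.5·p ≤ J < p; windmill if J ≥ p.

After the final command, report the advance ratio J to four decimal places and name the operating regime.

set_propeller: D = 1.509 m, P = 1.864 m (p = P/D = 1.235255); state ← (V=0, rpm=0)
throttle_to(6912): rpm ← 6912
set_airspeed(78.15): V ← 78.15 m/s
adjust_throttle(+1555): rpm ← 6912 +1555 = 8467
final state: V = 78.15 m/s, rpm = 8467 → n = rpm/60 = 141.116667 rev/s
J = V / (n·D) = 78.15 / (141.116667 × 1.509) = 0.366996
regime bands: climb J<0.6176 | cruise [0.6176, 1.2353) | windmill J≥1.2353
J = 0.3670 → climb

J = 0.3670, regime = climb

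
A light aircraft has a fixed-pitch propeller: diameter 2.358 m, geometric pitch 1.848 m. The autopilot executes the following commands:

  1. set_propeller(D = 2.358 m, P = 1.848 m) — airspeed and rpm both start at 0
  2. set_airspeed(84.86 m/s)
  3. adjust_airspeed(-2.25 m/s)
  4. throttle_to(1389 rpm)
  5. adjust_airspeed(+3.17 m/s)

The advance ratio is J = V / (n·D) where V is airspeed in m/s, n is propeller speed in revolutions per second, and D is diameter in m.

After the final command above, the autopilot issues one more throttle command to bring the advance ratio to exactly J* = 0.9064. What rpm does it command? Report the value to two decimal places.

set_propeller: D = 2.358 m, P = 1.848 m (p = P/D = 0.783715); state ← (V=0, rpm=0)
set_airspeed(84.86): V ← 84.86 m/s
adjust_airspeed(-2.25): V ← 84.86 -2.25 = 82.61 m/s
throttle_to(1389): rpm ← 1389
adjust_airspeed(+3.17): V ← 82.61 +3.17 = 85.78 m/s
final state: V = 85.78 m/s, rpm = 1389 → n = rpm/60 = 23.150000 rev/s
target J* = 0.9064; solve J* = V/(n·D) for n: n = V/(J*·D) = 85.78/(0.9064 × 2.358) = 40.134915 rev/s
rpm = 60·n = 2408.094882

rpm = 2408.09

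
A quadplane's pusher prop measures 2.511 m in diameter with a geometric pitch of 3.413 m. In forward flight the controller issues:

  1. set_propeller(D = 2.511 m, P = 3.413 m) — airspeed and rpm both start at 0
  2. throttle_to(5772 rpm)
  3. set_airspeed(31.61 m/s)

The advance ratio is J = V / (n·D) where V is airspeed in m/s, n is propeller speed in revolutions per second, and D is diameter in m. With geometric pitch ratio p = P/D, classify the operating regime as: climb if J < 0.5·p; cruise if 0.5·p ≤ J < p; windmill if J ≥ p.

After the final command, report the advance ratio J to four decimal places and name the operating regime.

J = 0.1309, regime = climb

set_propeller: D = 2.511 m, P = 3.413 m (p = P/D = 1.359219); state ← (V=0, rpm=0)
throttle_to(5772): rpm ← 5772
set_airspeed(31.61): V ← 31.61 m/s
final state: V = 31.61 m/s, rpm = 5772 → n = rpm/60 = 96.200000 rev/s
J = V / (n·D) = 31.61 / (96.200000 × 2.511) = 0.130859
regime bands: climb J<0.6796 | cruise [0.6796, 1.3592) | windmill J≥1.3592
J = 0.1309 → climb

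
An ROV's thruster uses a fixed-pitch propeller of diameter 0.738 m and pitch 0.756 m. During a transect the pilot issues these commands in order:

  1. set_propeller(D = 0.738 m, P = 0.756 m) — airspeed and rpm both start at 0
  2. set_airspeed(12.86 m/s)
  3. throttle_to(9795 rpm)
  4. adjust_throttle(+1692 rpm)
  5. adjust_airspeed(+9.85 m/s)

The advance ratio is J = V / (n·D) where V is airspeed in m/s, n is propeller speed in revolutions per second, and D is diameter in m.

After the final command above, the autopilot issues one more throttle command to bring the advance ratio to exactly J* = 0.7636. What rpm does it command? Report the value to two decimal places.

set_propeller: D = 0.738 m, P = 0.756 m (p = P/D = 1.024390); state ← (V=0, rpm=0)
set_airspeed(12.86): V ← 12.86 m/s
throttle_to(9795): rpm ← 9795
adjust_throttle(+1692): rpm ← 9795 +1692 = 11487
adjust_airspeed(+9.85): V ← 12.86 +9.85 = 22.71 m/s
final state: V = 22.71 m/s, rpm = 11487 → n = rpm/60 = 191.450000 rev/s
target J* = 0.7636; solve J* = V/(n·D) for n: n = V/(J*·D) = 22.71/(0.7636 × 0.738) = 40.299054 rev/s
rpm = 60·n = 2417.943247

rpm = 2417.94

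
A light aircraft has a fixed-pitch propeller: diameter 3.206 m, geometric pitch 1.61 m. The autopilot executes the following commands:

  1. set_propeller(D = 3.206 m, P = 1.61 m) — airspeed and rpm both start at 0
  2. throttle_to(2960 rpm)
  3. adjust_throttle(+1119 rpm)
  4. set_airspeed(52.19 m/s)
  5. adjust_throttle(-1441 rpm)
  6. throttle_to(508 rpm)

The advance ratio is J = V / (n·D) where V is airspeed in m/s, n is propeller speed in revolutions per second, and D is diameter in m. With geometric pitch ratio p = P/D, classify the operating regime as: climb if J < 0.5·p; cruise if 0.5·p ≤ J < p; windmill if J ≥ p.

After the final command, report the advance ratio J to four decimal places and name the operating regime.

set_propeller: D = 3.206 m, P = 1.61 m (p = P/D = 0.502183); state ← (V=0, rpm=0)
throttle_to(2960): rpm ← 2960
adjust_throttle(+1119): rpm ← 2960 +1119 = 4079
set_airspeed(52.19): V ← 52.19 m/s
adjust_throttle(-1441): rpm ← 4079 -1441 = 2638
throttle_to(508): rpm ← 508
final state: V = 52.19 m/s, rpm = 508 → n = rpm/60 = 8.466667 rev/s
J = V / (n·D) = 52.19 / (8.466667 × 3.206) = 1.922699
regime bands: climb J<0.2511 | cruise [0.2511, 0.5022) | windmill J≥0.5022
J = 1.9227 → windmill

J = 1.9227, regime = windmill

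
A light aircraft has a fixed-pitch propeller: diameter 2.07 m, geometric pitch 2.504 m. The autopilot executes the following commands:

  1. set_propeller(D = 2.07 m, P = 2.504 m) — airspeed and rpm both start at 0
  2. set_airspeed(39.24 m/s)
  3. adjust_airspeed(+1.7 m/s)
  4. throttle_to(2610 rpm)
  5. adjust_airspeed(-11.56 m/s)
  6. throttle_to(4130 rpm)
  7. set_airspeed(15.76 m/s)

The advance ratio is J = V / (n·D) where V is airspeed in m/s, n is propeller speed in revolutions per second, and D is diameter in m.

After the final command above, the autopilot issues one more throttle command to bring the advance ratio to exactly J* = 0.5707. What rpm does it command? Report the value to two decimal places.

set_propeller: D = 2.07 m, P = 2.504 m (p = P/D = 1.209662); state ← (V=0, rpm=0)
set_airspeed(39.24): V ← 39.24 m/s
adjust_airspeed(+1.7): V ← 39.24 +1.7 = 40.94 m/s
throttle_to(2610): rpm ← 2610
adjust_airspeed(-11.56): V ← 40.94 -11.56 = 29.38 m/s
throttle_to(4130): rpm ← 4130
set_airspeed(15.76): V ← 15.76 m/s
final state: V = 15.76 m/s, rpm = 4130 → n = rpm/60 = 68.833333 rev/s
target J* = 0.5707; solve J* = V/(n·D) for n: n = V/(J*·D) = 15.76/(0.5707 × 2.07) = 13.340681 rev/s
rpm = 60·n = 800.440852

rpm = 800.44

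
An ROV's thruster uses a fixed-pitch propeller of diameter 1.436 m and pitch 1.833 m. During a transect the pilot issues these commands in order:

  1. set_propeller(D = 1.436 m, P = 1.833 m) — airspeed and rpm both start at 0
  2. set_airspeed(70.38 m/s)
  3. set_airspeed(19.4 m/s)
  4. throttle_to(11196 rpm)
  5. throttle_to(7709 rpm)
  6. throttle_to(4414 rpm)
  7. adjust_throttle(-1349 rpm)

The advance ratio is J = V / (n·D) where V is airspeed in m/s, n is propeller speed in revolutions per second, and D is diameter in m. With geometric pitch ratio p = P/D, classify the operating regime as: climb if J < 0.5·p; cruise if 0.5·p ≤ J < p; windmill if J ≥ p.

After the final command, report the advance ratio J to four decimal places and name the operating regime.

J = 0.2645, regime = climb

set_propeller: D = 1.436 m, P = 1.833 m (p = P/D = 1.276462); state ← (V=0, rpm=0)
set_airspeed(70.38): V ← 70.38 m/s
set_airspeed(19.4): V ← 19.4 m/s
throttle_to(11196): rpm ← 11196
throttle_to(7709): rpm ← 7709
throttle_to(4414): rpm ← 4414
adjust_throttle(-1349): rpm ← 4414 -1349 = 3065
final state: V = 19.4 m/s, rpm = 3065 → n = rpm/60 = 51.083333 rev/s
J = V / (n·D) = 19.4 / (51.083333 × 1.436) = 0.264465
regime bands: climb J<0.6382 | cruise [0.6382, 1.2765) | windmill J≥1.2765
J = 0.2645 → climb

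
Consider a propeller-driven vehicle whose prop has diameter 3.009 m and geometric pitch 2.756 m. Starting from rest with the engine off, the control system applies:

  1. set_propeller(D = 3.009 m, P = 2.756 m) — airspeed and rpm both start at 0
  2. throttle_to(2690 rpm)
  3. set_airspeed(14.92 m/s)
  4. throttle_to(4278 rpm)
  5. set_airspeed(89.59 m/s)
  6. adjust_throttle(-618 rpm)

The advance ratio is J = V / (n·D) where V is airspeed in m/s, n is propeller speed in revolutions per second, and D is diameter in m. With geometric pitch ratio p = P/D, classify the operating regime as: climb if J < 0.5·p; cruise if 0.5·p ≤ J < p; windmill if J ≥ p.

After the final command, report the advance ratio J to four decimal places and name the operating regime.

J = 0.4881, regime = cruise

set_propeller: D = 3.009 m, P = 2.756 m (p = P/D = 0.915919); state ← (V=0, rpm=0)
throttle_to(2690): rpm ← 2690
set_airspeed(14.92): V ← 14.92 m/s
throttle_to(4278): rpm ← 4278
set_airspeed(89.59): V ← 89.59 m/s
adjust_throttle(-618): rpm ← 4278 -618 = 3660
final state: V = 89.59 m/s, rpm = 3660 → n = rpm/60 = 61.000000 rev/s
J = V / (n·D) = 89.59 / (61.000000 × 3.009) = 0.488099
regime bands: climb J<0.4580 | cruise [0.4580, 0.9159) | windmill J≥0.9159
J = 0.4881 → cruise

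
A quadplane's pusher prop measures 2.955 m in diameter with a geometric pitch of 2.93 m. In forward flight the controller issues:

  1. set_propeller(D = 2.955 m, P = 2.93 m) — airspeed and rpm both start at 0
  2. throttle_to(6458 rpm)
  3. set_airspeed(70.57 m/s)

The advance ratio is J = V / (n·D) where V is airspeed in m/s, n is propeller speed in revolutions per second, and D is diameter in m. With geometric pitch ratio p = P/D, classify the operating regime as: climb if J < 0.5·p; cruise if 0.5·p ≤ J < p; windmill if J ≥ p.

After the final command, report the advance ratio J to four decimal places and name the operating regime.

set_propeller: D = 2.955 m, P = 2.93 m (p = P/D = 0.991540); state ← (V=0, rpm=0)
throttle_to(6458): rpm ← 6458
set_airspeed(70.57): V ← 70.57 m/s
final state: V = 70.57 m/s, rpm = 6458 → n = rpm/60 = 107.633333 rev/s
J = V / (n·D) = 70.57 / (107.633333 × 2.955) = 0.221879
regime bands: climb J<0.4958 | cruise [0.4958, 0.9915) | windmill J≥0.9915
J = 0.2219 → climb

J = 0.2219, regime = climb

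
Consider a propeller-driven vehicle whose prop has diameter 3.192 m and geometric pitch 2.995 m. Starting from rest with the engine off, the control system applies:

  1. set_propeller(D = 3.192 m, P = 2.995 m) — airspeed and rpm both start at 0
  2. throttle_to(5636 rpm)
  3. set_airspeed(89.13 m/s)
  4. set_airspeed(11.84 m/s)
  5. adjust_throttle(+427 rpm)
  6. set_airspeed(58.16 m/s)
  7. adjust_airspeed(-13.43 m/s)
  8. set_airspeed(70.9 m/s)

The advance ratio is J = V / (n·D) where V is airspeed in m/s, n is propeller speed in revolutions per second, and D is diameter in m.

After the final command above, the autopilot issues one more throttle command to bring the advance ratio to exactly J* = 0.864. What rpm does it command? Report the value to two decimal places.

set_propeller: D = 3.192 m, P = 2.995 m (p = P/D = 0.938283); state ← (V=0, rpm=0)
throttle_to(5636): rpm ← 5636
set_airspeed(89.13): V ← 89.13 m/s
set_airspeed(11.84): V ← 11.84 m/s
adjust_throttle(+427): rpm ← 5636 +427 = 6063
set_airspeed(58.16): V ← 58.16 m/s
adjust_airspeed(-13.43): V ← 58.16 -13.43 = 44.73 m/s
set_airspeed(70.9): V ← 70.9 m/s
final state: V = 70.9 m/s, rpm = 6063 → n = rpm/60 = 101.050000 rev/s
target J* = 0.864; solve J* = V/(n·D) for n: n = V/(J*·D) = 70.9/(0.864 × 3.192) = 25.708078 rev/s
rpm = 60·n = 1542.484684

rpm = 1542.48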